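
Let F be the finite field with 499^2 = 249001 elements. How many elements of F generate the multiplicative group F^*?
There are φ(249000) = 65600 primitive elements

F_q^* is cyclic of order q - 1 = 249000. A cyclic group of order m has exactly φ(m) generators. Here m = 249000 = 2^3 · 3 · 5^3 · 83, so the number of primitive elements is φ(249000) = 65600.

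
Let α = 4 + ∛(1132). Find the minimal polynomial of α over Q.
m_α(x) = x^3 - 12x^2 + 48x - 1196

Set β = α - 4 = ∛(1132), so β^3 = 1132. Then (α - 4)^3 - 1132 = 0, i.e. α is a root of g(x) = (x - 4)^3 - 1132 = x^3 - 12x^2 + 48x - 1196. Since g(x) = h(x - 4) where h(x) = x^3 - 1132, and h is irreducible over Q (because 1132 is not a perfect cube, so h has no rational root, and a monic cubic with no rational root is irreducible), g is also irreducible (irreducibility is preserved under the substitution x → x - 4). Hence m_α(x) = x^3 - 12x^2 + 48x - 1196.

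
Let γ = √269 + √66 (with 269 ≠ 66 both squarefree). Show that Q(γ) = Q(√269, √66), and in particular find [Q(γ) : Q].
[Q(γ) : Q] = 4 (equivalently, Q(γ) = Q(√269, √66))

Obviously Q(γ) ⊆ Q(√269, √66), and [Q(√269, √66):Q] = 4 (since 269, 66 are distinct squarefree integers > 1 with 17754 not a perfect square). To show equality we compute the minimal polynomial of γ. From γ = √269 + √66: γ^2 = 269 + 2√(17754) + 66 = 335 + 2√(17754), so γ^2 - 335 = 2√(17754); squaring, (γ^2 - 335)^2 = 4·17754, i.e. γ^4 - 670γ^2 + 112225 - 71016 = 0, i.e. γ^4 - 670γ^2 + 41209 = 0. So γ is a root of x^4 - 670x^2 + 41209. This polynomial is irreducible over Q: it has no rational root (each ±√269 ± √66 is irrational), and any factorization into two quadratics over Q would force √(17754) ∈ Q (pairing opposite roots) or √269, √66 ∈ Q (other pairings), all impossible. Hence [Q(γ):Q] = 4 = [Q(√269, √66):Q], so Q(γ) = Q(√269, √66).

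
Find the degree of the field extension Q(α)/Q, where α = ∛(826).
[Q(α):Q] = 3

The minimal polynomial of α is x^3 - 826, irreducible over Q since 826 is not a perfect cube (so x^3 - 826 has no rational root). Hence [Q(α):Q] = deg(m_α) = 3.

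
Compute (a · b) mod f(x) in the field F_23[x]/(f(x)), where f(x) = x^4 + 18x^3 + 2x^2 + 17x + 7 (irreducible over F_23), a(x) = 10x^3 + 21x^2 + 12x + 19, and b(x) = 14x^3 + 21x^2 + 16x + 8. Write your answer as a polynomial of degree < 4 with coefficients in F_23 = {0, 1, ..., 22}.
a · b ≡ 10x^3 + 11x^2 + 22x + 14 (mod f(x))

Multiply in F_23[x]: a(x)·b(x) = (10x^3 + 21x^2 + 12x + 19)·(14x^3 + 21x^2 + 16x + 8) = 2x^6 + 21x^5 + 10x^4 + 14x^3 + 9x + 14. This has degree ≥ 4, so divide by f(x) over F_23: 2x^6 + 21x^5 + 10x^4 + 14x^3 + 9x + 14 = (2x^2 + 8x)·(x^4 + 18x^3 + 2x^2 + 17x + 7) + (10x^3 + 11x^2 + 22x + 14). Hence a·b ≡ 10x^3 + 11x^2 + 22x + 14 (mod f). (F_23[x]/(f) is a field with 23^4 = 279841 elements since f is irreducible of degree 4.)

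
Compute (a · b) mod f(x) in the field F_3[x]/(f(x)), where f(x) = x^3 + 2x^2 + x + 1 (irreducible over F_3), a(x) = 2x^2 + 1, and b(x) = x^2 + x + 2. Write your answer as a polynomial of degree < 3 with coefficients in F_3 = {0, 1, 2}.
a · b ≡ x^2 + x + 1 (mod f(x))

Multiply in F_3[x]: a(x)·b(x) = (2x^2 + 1)·(x^2 + x + 2) = 2x^4 + 2x^3 + 2x^2 + x + 2. This has degree ≥ 3, so divide by f(x) over F_3: 2x^4 + 2x^3 + 2x^2 + x + 2 = (2x + 1)·(x^3 + 2x^2 + x + 1) + (x^2 + x + 1). Hence a·b ≡ x^2 + x + 1 (mod f). (F_3[x]/(f) is a field with 3^3 = 27 elements since f is irreducible of degree 3.)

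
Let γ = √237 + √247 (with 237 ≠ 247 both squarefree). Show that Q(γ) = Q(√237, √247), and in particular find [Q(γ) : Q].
[Q(γ) : Q] = 4 (equivalently, Q(γ) = Q(√237, √247))

Obviously Q(γ) ⊆ Q(√237, √247), and [Q(√237, √247):Q] = 4 (since 237, 247 are distinct squarefree integers > 1 with 58539 not a perfect square). To show equality we compute the minimal polynomial of γ. From γ = √237 + √247: γ^2 = 237 + 2√(58539) + 247 = 484 + 2√(58539), so γ^2 - 484 = 2√(58539); squaring, (γ^2 - 484)^2 = 4·58539, i.e. γ^4 - 968γ^2 + 234256 - 234156 = 0, i.e. γ^4 - 968γ^2 + 100 = 0. So γ is a root of x^4 - 968x^2 + 100. This polynomial is irreducible over Q: it has no rational root (each ±√237 ± √247 is irrational), and any factorization into two quadratics over Q would force √(58539) ∈ Q (pairing opposite roots) or √237, √247 ∈ Q (other pairings), all impossible. Hence [Q(γ):Q] = 4 = [Q(√237, √247):Q], so Q(γ) = Q(√237, √247).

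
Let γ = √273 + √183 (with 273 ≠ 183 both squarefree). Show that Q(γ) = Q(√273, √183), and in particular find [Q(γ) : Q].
[Q(γ) : Q] = 4 (equivalently, Q(γ) = Q(√273, √183))

Obviously Q(γ) ⊆ Q(√273, √183), and [Q(√273, √183):Q] = 4 (since 273, 183 are distinct squarefree integers > 1 with 49959 not a perfect square). To show equality we compute the minimal polynomial of γ. From γ = √273 + √183: γ^2 = 273 + 2√(49959) + 183 = 456 + 2√(49959), so γ^2 - 456 = 2√(49959); squaring, (γ^2 - 456)^2 = 4·49959, i.e. γ^4 - 912γ^2 + 207936 - 199836 = 0, i.e. γ^4 - 912γ^2 + 8100 = 0. So γ is a root of x^4 - 912x^2 + 8100. This polynomial is irreducible over Q: it has no rational root (each ±√273 ± √183 is irrational), and any factorization into two quadratics over Q would force √(49959) ∈ Q (pairing opposite roots) or √273, √183 ∈ Q (other pairings), all impossible. Hence [Q(γ):Q] = 4 = [Q(√273, √183):Q], so Q(γ) = Q(√273, √183).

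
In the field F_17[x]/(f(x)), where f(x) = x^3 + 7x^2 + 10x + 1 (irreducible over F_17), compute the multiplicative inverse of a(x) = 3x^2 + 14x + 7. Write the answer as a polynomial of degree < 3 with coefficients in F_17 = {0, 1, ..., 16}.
a(x)^(-1) ≡ 16x^2 + 2x + 2 (mod f(x))

Since f is irreducible over F_17, F_17[x]/(f) is a field and a(x) ≠ 0 has an inverse. Apply the extended Euclidean algorithm to f(x) and a(x) in F_17[x]: f(x) = (6x + 14)·a(x) + (10x + 5);  a(x) = (2x + 14)·(10x + 5) + (5). The last nonzero remainder is the constant 5 = gcd(f, a) in F_17. Back-substituting through the division chain expresses 5 = s(x)·a(x) + t(x)·f(x) with s(x) ≡ 12x^2 + 10x + 10 (mod f), so (12x^2 + 10x + 10)·a(x) ≡ 5 (mod f). Multiplying by 5^(-1) ≡ 7 in F_17 gives a(x)^(-1) ≡ 7·(12x^2 + 10x + 10) ≡ 16x^2 + 2x + 2 (mod f). Check: (3x^2 + 14x + 7)·(16x^2 + 2x + 2) = 14x^4 + 9x^3 + 10x^2 + 8x + 14 ≡ 1 (mod x^3 + 7x^2 + 10x + 1).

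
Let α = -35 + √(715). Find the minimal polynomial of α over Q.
m_α(x) = x^2 + 70x + 510

From α + 35 = √(715), squaring gives (α + 35)^2 = 715, i.e. α^2 + 70α + 1225 = 715, so α^2 + 70α + 510 = 0. The discriminant of x^2 + 70x + 510 is (70)^2 - 4·(510) = 4900 - 2040 = 2860, and 4·(715) is not a perfect square in Q since 715 is squarefree and ≠ 1. Hence x^2 + 70x + 510 is irreducible over Q and is the minimal polynomial of α.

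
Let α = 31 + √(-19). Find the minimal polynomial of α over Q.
m_α(x) = x^2 - 62x + 980

From α - 31 = √(-19), squaring gives (α - 31)^2 = -19, i.e. α^2 - 62α + 961 = -19, so α^2 - 62α + 980 = 0. The discriminant of x^2 - 62x + 980 is (-62)^2 - 4·(980) = 3844 - 3920 = -76, and 4·(-19) is not a perfect square in Q since -19 is squarefree and ≠ 1. Hence x^2 - 62x + 980 is irreducible over Q and is the minimal polynomial of α.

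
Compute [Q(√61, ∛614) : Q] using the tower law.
[Q(√61, ∛614) : Q] = 6

Let L = Q(√61, ∛614). Since Q(√61) ⊂ L and [Q(√61):Q] = 2, the tower law gives 2 | [L:Q]. Likewise Q(∛614) ⊂ L with [Q(∛614):Q] = 3 (because 614 is not a perfect cube), so 3 | [L:Q]. As gcd(2,3) = 1, [L:Q] is divisible by 6. Conversely L is generated over Q by √61 and ∛614, so [L:Q] ≤ 2·3 = 6. Therefore [Q(√61, ∛614) : Q] = 6.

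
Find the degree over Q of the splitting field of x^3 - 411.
[K : Q] = 6

The roots of x^3 - 411 are ∛411, ω∛411, ω^2∛411 where ω = e^(2πi/3) is a primitive cube root of unity, so K = Q(∛411, ω). Now [Q(∛411):Q] = 3 (since 411 is not a perfect cube, x^3 - 411 is irreducible) and [Q(ω):Q] = 2. Both 2 and 3 divide [K:Q], and [K:Q] ≤ 3·2 = 6, so [K:Q] = 6. (Equivalently: Q(∛411) ⊂ R but ω ∉ R, so [K : Q(∛411)] = 2.)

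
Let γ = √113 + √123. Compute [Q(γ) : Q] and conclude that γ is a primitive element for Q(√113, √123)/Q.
[Q(γ) : Q] = 4 (equivalently, Q(γ) = Q(√113, √123))

Obviously Q(γ) ⊆ Q(√113, √123), and [Q(√113, √123):Q] = 4 (since 113, 123 are distinct squarefree integers > 1 with 13899 not a perfect square). To show equality we compute the minimal polynomial of γ. From γ = √113 + √123: γ^2 = 113 + 2√(13899) + 123 = 236 + 2√(13899), so γ^2 - 236 = 2√(13899); squaring, (γ^2 - 236)^2 = 4·13899, i.e. γ^4 - 472γ^2 + 55696 - 55596 = 0, i.e. γ^4 - 472γ^2 + 100 = 0. So γ is a root of x^4 - 472x^2 + 100. This polynomial is irreducible over Q: it has no rational root (each ±√113 ± √123 is irrational), and any factorization into two quadratics over Q would force √(13899) ∈ Q (pairing opposite roots) or √113, √123 ∈ Q (other pairings), all impossible. Hence [Q(γ):Q] = 4 = [Q(√113, √123):Q], so Q(γ) = Q(√113, √123).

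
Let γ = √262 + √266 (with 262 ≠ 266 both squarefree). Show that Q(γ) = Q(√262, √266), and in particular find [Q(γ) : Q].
[Q(γ) : Q] = 4 (equivalently, Q(γ) = Q(√262, √266))

Obviously Q(γ) ⊆ Q(√262, √266), and [Q(√262, √266):Q] = 4 (since 262, 266 are distinct squarefree integers > 1 with 69692 not a perfect square). To show equality we compute the minimal polynomial of γ. From γ = √262 + √266: γ^2 = 262 + 2√(69692) + 266 = 528 + 2√(69692), so γ^2 - 528 = 2√(69692); squaring, (γ^2 - 528)^2 = 4·69692, i.e. γ^4 - 1056γ^2 + 278784 - 278768 = 0, i.e. γ^4 - 1056γ^2 + 16 = 0. So γ is a root of x^4 - 1056x^2 + 16. This polynomial is irreducible over Q: it has no rational root (each ±√262 ± √266 is irrational), and any factorization into two quadratics over Q would force √(69692) ∈ Q (pairing opposite roots) or √262, √266 ∈ Q (other pairings), all impossible. Hence [Q(γ):Q] = 4 = [Q(√262, √266):Q], so Q(γ) = Q(√262, √266).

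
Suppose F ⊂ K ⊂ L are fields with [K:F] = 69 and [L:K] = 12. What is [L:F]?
[L:F] = 828

The tower law says that for any tower of field extensions F ⊂ K ⊂ L with finite degrees, [L:F] = [L:K] · [K:F]. Here this gives [L:F] = 12 · 69 = 828.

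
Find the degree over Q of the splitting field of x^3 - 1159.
[K : Q] = 6

The roots of x^3 - 1159 are ∛1159, ω∛1159, ω^2∛1159 where ω = e^(2πi/3) is a primitive cube root of unity, so K = Q(∛1159, ω). Now [Q(∛1159):Q] = 3 (since 1159 is not a perfect cube, x^3 - 1159 is irreducible) and [Q(ω):Q] = 2. Both 2 and 3 divide [K:Q], and [K:Q] ≤ 3·2 = 6, so [K:Q] = 6. (Equivalently: Q(∛1159) ⊂ R but ω ∉ R, so [K : Q(∛1159)] = 2.)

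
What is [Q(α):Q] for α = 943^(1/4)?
[Q(α):Q] = 4

α is a root of x^4 - 943. By Eisenstein's criterion at the prime p = 23 (which divides the constant term 943 but p^2 = 529 does not, since 943 is squarefree), x^4 - 943 is irreducible over Q. Hence [Q(α):Q] = 4.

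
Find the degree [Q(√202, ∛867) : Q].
[Q(√202, ∛867) : Q] = 6

Let L = Q(√202, ∛867). Since Q(√202) ⊂ L and [Q(√202):Q] = 2, the tower law gives 2 | [L:Q]. Likewise Q(∛867) ⊂ L with [Q(∛867):Q] = 3 (because 867 is not a perfect cube), so 3 | [L:Q]. As gcd(2,3) = 1, [L:Q] is divisible by 6. Conversely L is generated over Q by √202 and ∛867, so [L:Q] ≤ 2·3 = 6. Therefore [Q(√202, ∛867) : Q] = 6.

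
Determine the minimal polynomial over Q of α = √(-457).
m_α(x) = x^2 + 457

α satisfies α^2 + 457 = 0, so x^2 + 457 annihilates α. Since d = -457 is squarefree and ≠ 1, it is not a perfect square in Q, so x^2 + 457 has no rational root and is therefore irreducible over Q (a degree-2 polynomial over a field is irreducible iff it has no root). Hence m_α(x) = x^2 + 457.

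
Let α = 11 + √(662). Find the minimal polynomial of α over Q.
m_α(x) = x^2 - 22x - 541

From α - 11 = √(662), squaring gives (α - 11)^2 = 662, i.e. α^2 - 22α + 121 = 662, so α^2 - 22α - 541 = 0. The discriminant of x^2 - 22x - 541 is (-22)^2 - 4·(-541) = 484 + 2164 = 2648, and 4·(662) is not a perfect square in Q since 662 is squarefree and ≠ 1. Hence x^2 - 22x - 541 is irreducible over Q and is the minimal polynomial of α.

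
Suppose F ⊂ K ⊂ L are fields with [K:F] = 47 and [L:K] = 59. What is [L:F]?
[L:F] = 2773

The tower law says that for any tower of field extensions F ⊂ K ⊂ L with finite degrees, [L:F] = [L:K] · [K:F]. Here this gives [L:F] = 59 · 47 = 2773.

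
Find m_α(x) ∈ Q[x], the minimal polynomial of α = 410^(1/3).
m_α(x) = x^3 - 410

α satisfies α^3 = 410, so x^3 - 410 annihilates α. By the rational root test, a rational root p/q (in lowest terms) of x^3 - 410 would satisfy p^3 = 410 q^3, forcing q = 1 and p^3 = 410; but 410 is not a perfect cube, contradiction. A monic cubic over Q with no rational root is irreducible (any nontrivial factorization would include a linear factor). Hence x^3 - 410 is the minimal polynomial of α, and in particular [Q(α):Q] = 3.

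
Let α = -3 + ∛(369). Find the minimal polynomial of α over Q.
m_α(x) = x^3 + 9x^2 + 27x - 342

Set β = α + 3 = ∛(369), so β^3 = 369. Then (α + 3)^3 - 369 = 0, i.e. α is a root of g(x) = (x + 3)^3 - 369 = x^3 + 9x^2 + 27x - 342. Since g(x) = h(x + 3) where h(x) = x^3 - 369, and h is irreducible over Q (because 369 is not a perfect cube, so h has no rational root, and a monic cubic with no rational root is irreducible), g is also irreducible (irreducibility is preserved under the substitution x → x + 3). Hence m_α(x) = x^3 + 9x^2 + 27x - 342.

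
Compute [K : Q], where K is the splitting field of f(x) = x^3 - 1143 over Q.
[K : Q] = 6

The roots of x^3 - 1143 are ∛1143, ω∛1143, ω^2∛1143 where ω = e^(2πi/3) is a primitive cube root of unity, so K = Q(∛1143, ω). Now [Q(∛1143):Q] = 3 (since 1143 is not a perfect cube, x^3 - 1143 is irreducible) and [Q(ω):Q] = 2. Both 2 and 3 divide [K:Q], and [K:Q] ≤ 3·2 = 6, so [K:Q] = 6. (Equivalently: Q(∛1143) ⊂ R but ω ∉ R, so [K : Q(∛1143)] = 2.)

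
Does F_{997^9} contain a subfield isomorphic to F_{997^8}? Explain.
No: F_{997^8} is not a subfield of F_{997^9}

F_{p^m} embeds in F_{p^n} iff m | n. Here 8 ∤ 9 (since 9 = 1·8 + 1 with remainder 1 ≠ 0), so F_{997^8} is not a subfield of F_{997^9}. Equivalently: if it were, the tower law would give 8 = [F_{997^8}:F_997] dividing [F_{997^9}:F_997] = 9, contradiction.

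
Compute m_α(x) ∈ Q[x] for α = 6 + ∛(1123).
m_α(x) = x^3 - 18x^2 + 108x - 1339

Set β = α - 6 = ∛(1123), so β^3 = 1123. Then (α - 6)^3 - 1123 = 0, i.e. α is a root of g(x) = (x - 6)^3 - 1123 = x^3 - 18x^2 + 108x - 1339. Since g(x) = h(x - 6) where h(x) = x^3 - 1123, and h is irreducible over Q (because 1123 is not a perfect cube, so h has no rational root, and a monic cubic with no rational root is irreducible), g is also irreducible (irreducibility is preserved under the substitution x → x - 6). Hence m_α(x) = x^3 - 18x^2 + 108x - 1339.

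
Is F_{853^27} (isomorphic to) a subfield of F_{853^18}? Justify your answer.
No: F_{853^27} is not a subfield of F_{853^18}

F_{p^m} embeds in F_{p^n} iff m | n. Here 27 ∤ 18 (since 18 = 0·27 + 18 with remainder 18 ≠ 0), so F_{853^27} is not a subfield of F_{853^18}. Equivalently: if it were, the tower law would give 27 = [F_{853^27}:F_853] dividing [F_{853^18}:F_853] = 18, contradiction.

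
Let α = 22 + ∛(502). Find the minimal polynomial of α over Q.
m_α(x) = x^3 - 66x^2 + 1452x - 11150

Set β = α - 22 = ∛(502), so β^3 = 502. Then (α - 22)^3 - 502 = 0, i.e. α is a root of g(x) = (x - 22)^3 - 502 = x^3 - 66x^2 + 1452x - 11150. Since g(x) = h(x - 22) where h(x) = x^3 - 502, and h is irreducible over Q (because 502 is not a perfect cube, so h has no rational root, and a monic cubic with no rational root is irreducible), g is also irreducible (irreducibility is preserved under the substitution x → x - 22). Hence m_α(x) = x^3 - 66x^2 + 1452x - 11150.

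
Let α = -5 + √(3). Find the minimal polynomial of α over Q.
m_α(x) = x^2 + 10x + 22

From α + 5 = √(3), squaring gives (α + 5)^2 = 3, i.e. α^2 + 10α + 25 = 3, so α^2 + 10α + 22 = 0. The discriminant of x^2 + 10x + 22 is (10)^2 - 4·(22) = 100 - 88 = 12, and 4·(3) is not a perfect square in Q since 3 is squarefree and ≠ 1. Hence x^2 + 10x + 22 is irreducible over Q and is the minimal polynomial of α.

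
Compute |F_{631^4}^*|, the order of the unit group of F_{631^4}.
|F_{631^4}^*| = 158532181920

F_{631^4} has 631^4 = 158532181921 elements; its multiplicative group consists of all nonzero elements, so |F_{631^4}^*| = 158532181921 - 1 = 158532181920. (It is cyclic since any finite subgroup of the multiplicative group of a field is cyclic.)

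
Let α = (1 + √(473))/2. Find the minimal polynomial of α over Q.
m_α(x) = x^2 - x - 118

From 2α - 1 = √(473), squaring gives (2α - 1)^2 = 473, i.e. 4α^2 - 4α + 1 = 473, so α^2 - α + (1 - 473)/4 = 0. Since 473 ≡ 1 (mod 4), (1 - 473)/4 = -118 ∈ Z. The polynomial x^2 - x - 118 has discriminant 1 - 4·(-118) = 473, which is not a perfect square in Q (d = 473 is squarefree and ≠ 1), so x^2 - x - 118 is irreducible over Q. It is the minimal polynomial of α.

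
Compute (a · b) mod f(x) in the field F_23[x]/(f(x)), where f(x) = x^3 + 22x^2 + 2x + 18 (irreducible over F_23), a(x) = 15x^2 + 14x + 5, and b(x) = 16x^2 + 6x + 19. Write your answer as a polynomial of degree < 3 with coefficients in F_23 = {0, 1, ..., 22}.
a · b ≡ 17x^2 + 20x + 13 (mod f(x))

Multiply in F_23[x]: a(x)·b(x) = (15x^2 + 14x + 5)·(16x^2 + 6x + 19) = 10x^4 + 15x^3 + 12x^2 + 20x + 3. This has degree ≥ 3, so divide by f(x) over F_23: 10x^4 + 15x^3 + 12x^2 + 20x + 3 = (10x + 2)·(x^3 + 22x^2 + 2x + 18) + (17x^2 + 20x + 13). Hence a·b ≡ 17x^2 + 20x + 13 (mod f). (F_23[x]/(f) is a field with 23^3 = 12167 elements since f is irreducible of degree 3.)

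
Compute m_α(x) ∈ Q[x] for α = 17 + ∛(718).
m_α(x) = x^3 - 51x^2 + 867x - 5631

Set β = α - 17 = ∛(718), so β^3 = 718. Then (α - 17)^3 - 718 = 0, i.e. α is a root of g(x) = (x - 17)^3 - 718 = x^3 - 51x^2 + 867x - 5631. Since g(x) = h(x - 17) where h(x) = x^3 - 718, and h is irreducible over Q (because 718 is not a perfect cube, so h has no rational root, and a monic cubic with no rational root is irreducible), g is also irreducible (irreducibility is preserved under the substitution x → x - 17). Hence m_α(x) = x^3 - 51x^2 + 867x - 5631.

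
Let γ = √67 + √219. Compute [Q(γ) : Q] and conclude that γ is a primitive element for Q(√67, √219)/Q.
[Q(γ) : Q] = 4 (equivalently, Q(γ) = Q(√67, √219))

Obviously Q(γ) ⊆ Q(√67, √219), and [Q(√67, √219):Q] = 4 (since 67, 219 are distinct squarefree integers > 1 with 14673 not a perfect square). To show equality we compute the minimal polynomial of γ. From γ = √67 + √219: γ^2 = 67 + 2√(14673) + 219 = 286 + 2√(14673), so γ^2 - 286 = 2√(14673); squaring, (γ^2 - 286)^2 = 4·14673, i.e. γ^4 - 572γ^2 + 81796 - 58692 = 0, i.e. γ^4 - 572γ^2 + 23104 = 0. So γ is a root of x^4 - 572x^2 + 23104. This polynomial is irreducible over Q: it has no rational root (each ±√67 ± √219 is irrational), and any factorization into two quadratics over Q would force √(14673) ∈ Q (pairing opposite roots) or √67, √219 ∈ Q (other pairings), all impossible. Hence [Q(γ):Q] = 4 = [Q(√67, √219):Q], so Q(γ) = Q(√67, √219).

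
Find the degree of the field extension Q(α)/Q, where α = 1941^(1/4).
[Q(α):Q] = 4

α is a root of x^4 - 1941. By Eisenstein's criterion at the prime p = 3 (which divides the constant term 1941 but p^2 = 9 does not, since 1941 is squarefree), x^4 - 1941 is irreducible over Q. Hence [Q(α):Q] = 4.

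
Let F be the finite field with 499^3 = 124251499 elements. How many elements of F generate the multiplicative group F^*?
There are φ(124251498) = 34750944 primitive elements

F_q^* is cyclic of order q - 1 = 124251498. A cyclic group of order m has exactly φ(m) generators. Here m = 124251498 = 2 · 3^2 · 7 · 83 · 109^2, so the number of primitive elements is φ(124251498) = 34750944.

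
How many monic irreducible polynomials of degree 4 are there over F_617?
There are 36230933508 monic irreducible polynomials of degree 4 over F_617

Each element of F_{617^4} that lies in no proper subfield is a root of exactly one monic irreducible of degree 4 over F_617, and each such polynomial has 4 distinct roots in F_{617^4}. By Möbius inversion the count is N_617(4) = (1/4) Σ_{d|4} μ(4/d) · 617^d = (1/4)(μ(4)·617^1 + μ(2)·617^2 + μ(1)·617^4) = 144923734032/4 = 36230933508.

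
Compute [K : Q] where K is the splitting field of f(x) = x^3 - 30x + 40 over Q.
[K : Q] = 6

By the rational root test, any rational root of the monic integer polynomial f(x) = x^3 - 30x + 40 must be an integer dividing the constant term 40, i.e. one of ±{1, 2, 4, 5, 8, 10, 20, 40}. Evaluating: f(1) = 11, f(-1) = 69, f(2) = -12, f(-2) = 92, f(4) = -16, f(-4) = 96, f(5) = 15, f(-5) = 65, f(8) = 312, f(-8) = -232, f(10) = 740, f(-10) = -660, f(20) = 7440, f(-20) = -7360, f(40) = 62840, f(-40) = -62760; none is 0, so f has no rational root and is therefore irreducible over Q (a cubic with no linear factor over a field is irreducible). For an irreducible cubic, the Galois group is A_3 or S_3 according as the discriminant disc(f) = -4a^3 - 27b^2 = -4·(-30)^3 - 27·(40)^2 = 64800 is or is not a square in Q. Here disc(f) = 64800 is not a perfect square in Q, so the Galois group of f over Q is not contained in A_3 and must be all of S_3. The splitting field has degree |S_3| = 6 over Q, so [K : Q] = 6.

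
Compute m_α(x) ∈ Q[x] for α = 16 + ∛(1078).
m_α(x) = x^3 - 48x^2 + 768x - 5174

Set β = α - 16 = ∛(1078), so β^3 = 1078. Then (α - 16)^3 - 1078 = 0, i.e. α is a root of g(x) = (x - 16)^3 - 1078 = x^3 - 48x^2 + 768x - 5174. Since g(x) = h(x - 16) where h(x) = x^3 - 1078, and h is irreducible over Q (because 1078 is not a perfect cube, so h has no rational root, and a monic cubic with no rational root is irreducible), g is also irreducible (irreducibility is preserved under the substitution x → x - 16). Hence m_α(x) = x^3 - 48x^2 + 768x - 5174.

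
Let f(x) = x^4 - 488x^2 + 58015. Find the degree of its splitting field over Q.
[K : Q] = 4

Solving the quadratic in x^2: x^2 = (488 ± √(488^2 - 4·58015))/2 = (488 ± √6084)/2 = (488 ± 78)/2, giving x^2 = 283 or x^2 = 205. So f(x) = (x^2 - 283)(x^2 - 205) and the roots of f are ±√283, ±√205. Hence the splitting field is K = Q(√283, √205). Since 283 and 205 are distinct squarefree integers > 1, their product 58015 is not a perfect square, so √205 ∉ Q(√283). By the tower law [K:Q] = [Q(√283,√205):Q(√283)] · [Q(√283):Q] = 2 · 2 = 4.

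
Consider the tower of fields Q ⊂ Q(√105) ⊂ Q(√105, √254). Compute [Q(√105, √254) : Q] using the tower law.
[Q(√105, √254) : Q] = 4

[Q(√105):Q] = 2 (min poly x^2 - 105, irreducible since 105 is squarefree > 1). For the top step, suppose √254 ∈ Q(√105), say √254 = c + d√105 with c, d ∈ Q. Squaring: 254 = c^2 + 105d^2 + 2cd√105. Since √105 ∉ Q this forces 2cd = 0. If d = 0 then √254 = c ∈ Q, contradicting 254 squarefree > 1. If c = 0 then 254 = 105d^2, so 105·254 = (105d)^2 is a perfect square in Q — but 105·254 = 26670 is not a perfect square (since 105 and 254 are distinct squarefree integers). Contradiction. Hence √254 ∉ Q(√105), so x^2 - 254 stays irreducible over Q(√105) and [Q(√105, √254) : Q(√105)] = 2. By the tower law, [Q(√105, √254) : Q] = 2 · 2 = 4.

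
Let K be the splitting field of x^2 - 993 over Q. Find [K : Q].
[K : Q] = 2

f(x) = x^2 - 993 factors as (x - √993)(x + √993). The splitting field is K = Q(√993). Since 993 is squarefree and > 1, it is not a perfect square, so x^2 - 993 is irreducible over Q and [Q(√993) : Q] = 2. Hence [K : Q] = 2.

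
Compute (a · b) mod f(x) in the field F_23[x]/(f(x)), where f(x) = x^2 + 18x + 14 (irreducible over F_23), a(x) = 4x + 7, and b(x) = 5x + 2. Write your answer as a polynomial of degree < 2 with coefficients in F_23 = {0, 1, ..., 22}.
a · b ≡ 5x + 10 (mod f(x))

Multiply in F_23[x]: a(x)·b(x) = (4x + 7)·(5x + 2) = 20x^2 + 20x + 14. This has degree ≥ 2, so divide by f(x) over F_23: 20x^2 + 20x + 14 = (20)·(x^2 + 18x + 14) + (5x + 10). Hence a·b ≡ 5x + 10 (mod f). (F_23[x]/(f) is a field with 23^2 = 529 elements since f is irreducible of degree 2.)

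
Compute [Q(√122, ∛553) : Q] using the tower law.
[Q(√122, ∛553) : Q] = 6

Let L = Q(√122, ∛553). Since Q(√122) ⊂ L and [Q(√122):Q] = 2, the tower law gives 2 | [L:Q]. Likewise Q(∛553) ⊂ L with [Q(∛553):Q] = 3 (because 553 is not a perfect cube), so 3 | [L:Q]. As gcd(2,3) = 1, [L:Q] is divisible by 6. Conversely L is generated over Q by √122 and ∛553, so [L:Q] ≤ 2·3 = 6. Therefore [Q(√122, ∛553) : Q] = 6.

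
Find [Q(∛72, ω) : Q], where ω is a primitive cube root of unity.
[Q(∛72, ω) : Q] = 6

[Q(∛72):Q] = 3 (min poly x^3 - 72, irreducible since 72 is not a perfect cube). [Q(ω):Q] = 2 (min poly x^2 + x + 1). Since Q(∛72) ⊂ R and ω ∉ R, we have ω ∉ Q(∛72), so x^2 + x + 1 remains irreducible over Q(∛72) and [Q(∛72, ω) : Q(∛72)] = 2. By the tower law, [Q(∛72, ω) : Q] = 3 · 2 = 6. (In fact Q(∛72, ω) is the splitting field of x^3 - 72 over Q.)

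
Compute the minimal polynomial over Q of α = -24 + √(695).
m_α(x) = x^2 + 48x - 119

From α + 24 = √(695), squaring gives (α + 24)^2 = 695, i.e. α^2 + 48α + 576 = 695, so α^2 + 48α - 119 = 0. The discriminant of x^2 + 48x - 119 is (48)^2 - 4·(-119) = 2304 + 476 = 2780, and 4·(695) is not a perfect square in Q since 695 is squarefree and ≠ 1. Hence x^2 + 48x - 119 is irreducible over Q and is the minimal polynomial of α.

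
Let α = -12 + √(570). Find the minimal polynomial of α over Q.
m_α(x) = x^2 + 24x - 426

From α + 12 = √(570), squaring gives (α + 12)^2 = 570, i.e. α^2 + 24α + 144 = 570, so α^2 + 24α - 426 = 0. The discriminant of x^2 + 24x - 426 is (24)^2 - 4·(-426) = 576 + 1704 = 2280, and 4·(570) is not a perfect square in Q since 570 is squarefree and ≠ 1. Hence x^2 + 24x - 426 is irreducible over Q and is the minimal polynomial of α.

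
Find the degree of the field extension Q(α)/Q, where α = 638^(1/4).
[Q(α):Q] = 4

α is a root of x^4 - 638. By Eisenstein's criterion at the prime p = 2 (which divides the constant term 638 but p^2 = 4 does not, since 638 is squarefree), x^4 - 638 is irreducible over Q. Hence [Q(α):Q] = 4.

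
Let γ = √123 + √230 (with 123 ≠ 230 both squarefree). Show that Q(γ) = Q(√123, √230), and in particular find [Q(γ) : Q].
[Q(γ) : Q] = 4 (equivalently, Q(γ) = Q(√123, √230))

Obviously Q(γ) ⊆ Q(√123, √230), and [Q(√123, √230):Q] = 4 (since 123, 230 are distinct squarefree integers > 1 with 28290 not a perfect square). To show equality we compute the minimal polynomial of γ. From γ = √123 + √230: γ^2 = 123 + 2√(28290) + 230 = 353 + 2√(28290), so γ^2 - 353 = 2√(28290); squaring, (γ^2 - 353)^2 = 4·28290, i.e. γ^4 - 706γ^2 + 124609 - 113160 = 0, i.e. γ^4 - 706γ^2 + 11449 = 0. So γ is a root of x^4 - 706x^2 + 11449. This polynomial is irreducible over Q: it has no rational root (each ±√123 ± √230 is irrational), and any factorization into two quadratics over Q would force √(28290) ∈ Q (pairing opposite roots) or √123, √230 ∈ Q (other pairings), all impossible. Hence [Q(γ):Q] = 4 = [Q(√123, √230):Q], so Q(γ) = Q(√123, √230).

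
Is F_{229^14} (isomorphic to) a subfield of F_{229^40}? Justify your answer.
No: F_{229^14} is not a subfield of F_{229^40}

F_{p^m} embeds in F_{p^n} iff m | n. Here 14 ∤ 40 (since 40 = 2·14 + 12 with remainder 12 ≠ 0), so F_{229^14} is not a subfield of F_{229^40}. Equivalently: if it were, the tower law would give 14 = [F_{229^14}:F_229] dividing [F_{229^40}:F_229] = 40, contradiction.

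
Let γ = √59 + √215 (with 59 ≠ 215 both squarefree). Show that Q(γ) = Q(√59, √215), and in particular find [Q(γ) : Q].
[Q(γ) : Q] = 4 (equivalently, Q(γ) = Q(√59, √215))

Obviously Q(γ) ⊆ Q(√59, √215), and [Q(√59, √215):Q] = 4 (since 59, 215 are distinct squarefree integers > 1 with 12685 not a perfect square). To show equality we compute the minimal polynomial of γ. From γ = √59 + √215: γ^2 = 59 + 2√(12685) + 215 = 274 + 2√(12685), so γ^2 - 274 = 2√(12685); squaring, (γ^2 - 274)^2 = 4·12685, i.e. γ^4 - 548γ^2 + 75076 - 50740 = 0, i.e. γ^4 - 548γ^2 + 24336 = 0. So γ is a root of x^4 - 548x^2 + 24336. This polynomial is irreducible over Q: it has no rational root (each ±√59 ± √215 is irrational), and any factorization into two quadratics over Q would force √(12685) ∈ Q (pairing opposite roots) or √59, √215 ∈ Q (other pairings), all impossible. Hence [Q(γ):Q] = 4 = [Q(√59, √215):Q], so Q(γ) = Q(√59, √215).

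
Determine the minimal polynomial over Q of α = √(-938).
m_α(x) = x^2 + 938

α satisfies α^2 + 938 = 0, so x^2 + 938 annihilates α. Since d = -938 is squarefree and ≠ 1, it is not a perfect square in Q, so x^2 + 938 has no rational root and is therefore irreducible over Q (a degree-2 polynomial over a field is irreducible iff it has no root). Hence m_α(x) = x^2 + 938.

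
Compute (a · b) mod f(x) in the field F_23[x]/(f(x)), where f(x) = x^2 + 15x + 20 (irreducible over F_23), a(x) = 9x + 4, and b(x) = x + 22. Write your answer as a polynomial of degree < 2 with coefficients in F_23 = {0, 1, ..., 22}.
a · b ≡ 21x (mod f(x))

Multiply in F_23[x]: a(x)·b(x) = (9x + 4)·(x + 22) = 9x^2 + 18x + 19. This has degree ≥ 2, so divide by f(x) over F_23: 9x^2 + 18x + 19 = (9)·(x^2 + 15x + 20) + (21x). Hence a·b ≡ 21x (mod f). (F_23[x]/(f) is a field with 23^2 = 529 elements since f is irreducible of degree 2.)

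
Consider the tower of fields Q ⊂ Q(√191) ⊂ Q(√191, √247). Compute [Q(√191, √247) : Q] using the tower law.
[Q(√191, √247) : Q] = 4

[Q(√191):Q] = 2 (min poly x^2 - 191, irreducible since 191 is squarefree > 1). For the top step, suppose √247 ∈ Q(√191), say √247 = c + d√191 with c, d ∈ Q. Squaring: 247 = c^2 + 191d^2 + 2cd√191. Since √191 ∉ Q this forces 2cd = 0. If d = 0 then √247 = c ∈ Q, contradicting 247 squarefree > 1. If c = 0 then 247 = 191d^2, so 191·247 = (191d)^2 is a perfect square in Q — but 191·247 = 47177 is not a perfect square (since 191 and 247 are distinct squarefree integers). Contradiction. Hence √247 ∉ Q(√191), so x^2 - 247 stays irreducible over Q(√191) and [Q(√191, √247) : Q(√191)] = 2. By the tower law, [Q(√191, √247) : Q] = 2 · 2 = 4.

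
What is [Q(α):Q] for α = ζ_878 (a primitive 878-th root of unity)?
[Q(α):Q] = 438

The minimal polynomial of ζ_878 over Q is the 878-th cyclotomic polynomial Φ_878(x), which is irreducible over Q and has degree φ(878) = 438. Hence [Q(α):Q] = φ(878) = 438.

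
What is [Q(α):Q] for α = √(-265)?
[Q(α):Q] = 2

[Q(α):Q] equals the degree of the minimal polynomial of α. Here α^2 = -265 and x^2 + 265 is irreducible (d = -265 is squarefree, ≠ 1, hence not a square), so deg(m_α) = 2. Thus [Q(α):Q] = 2.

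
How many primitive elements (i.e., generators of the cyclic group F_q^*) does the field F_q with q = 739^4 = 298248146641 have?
There are φ(298248146640) = 75495628800 primitive elements

F_q^* is cyclic of order q - 1 = 298248146640. A cyclic group of order m has exactly φ(m) generators. Here m = 298248146640 = 2^4 · 3^2 · 5 · 37 · 41 · 273061, so the number of primitive elements is φ(298248146640) = 75495628800.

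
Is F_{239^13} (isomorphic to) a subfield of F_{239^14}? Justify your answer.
No: F_{239^13} is not a subfield of F_{239^14}

F_{p^m} embeds in F_{p^n} iff m | n. Here 13 ∤ 14 (since 14 = 1·13 + 1 with remainder 1 ≠ 0), so F_{239^13} is not a subfield of F_{239^14}. Equivalently: if it were, the tower law would give 13 = [F_{239^13}:F_239] dividing [F_{239^14}:F_239] = 14, contradiction.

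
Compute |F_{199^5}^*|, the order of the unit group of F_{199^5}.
|F_{199^5}^*| = 312079600998

F_{199^5} has 199^5 = 312079600999 elements; its multiplicative group consists of all nonzero elements, so |F_{199^5}^*| = 312079600999 - 1 = 312079600998. (It is cyclic since any finite subgroup of the multiplicative group of a field is cyclic.)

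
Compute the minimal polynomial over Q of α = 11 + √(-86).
m_α(x) = x^2 - 22x + 207

From α - 11 = √(-86), squaring gives (α - 11)^2 = -86, i.e. α^2 - 22α + 121 = -86, so α^2 - 22α + 207 = 0. The discriminant of x^2 - 22x + 207 is (-22)^2 - 4·(207) = 484 - 828 = -344, and 4·(-86) is not a perfect square in Q since -86 is squarefree and ≠ 1. Hence x^2 - 22x + 207 is irreducible over Q and is the minimal polynomial of α.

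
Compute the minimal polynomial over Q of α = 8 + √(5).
m_α(x) = x^2 - 16x + 59

From α - 8 = √(5), squaring gives (α - 8)^2 = 5, i.e. α^2 - 16α + 64 = 5, so α^2 - 16α + 59 = 0. The discriminant of x^2 - 16x + 59 is (-16)^2 - 4·(59) = 256 - 236 = 20, and 4·(5) is not a perfect square in Q since 5 is squarefree and ≠ 1. Hence x^2 - 16x + 59 is irreducible over Q and is the minimal polynomial of α.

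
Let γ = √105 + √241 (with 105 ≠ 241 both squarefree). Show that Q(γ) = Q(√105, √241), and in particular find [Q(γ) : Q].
[Q(γ) : Q] = 4 (equivalently, Q(γ) = Q(√105, √241))

Obviously Q(γ) ⊆ Q(√105, √241), and [Q(√105, √241):Q] = 4 (since 105, 241 are distinct squarefree integers > 1 with 25305 not a perfect square). To show equality we compute the minimal polynomial of γ. From γ = √105 + √241: γ^2 = 105 + 2√(25305) + 241 = 346 + 2√(25305), so γ^2 - 346 = 2√(25305); squaring, (γ^2 - 346)^2 = 4·25305, i.e. γ^4 - 692γ^2 + 119716 - 101220 = 0, i.e. γ^4 - 692γ^2 + 18496 = 0. So γ is a root of x^4 - 692x^2 + 18496. This polynomial is irreducible over Q: it has no rational root (each ±√105 ± √241 is irrational), and any factorization into two quadratics over Q would force √(25305) ∈ Q (pairing opposite roots) or √105, √241 ∈ Q (other pairings), all impossible. Hence [Q(γ):Q] = 4 = [Q(√105, √241):Q], so Q(γ) = Q(√105, √241).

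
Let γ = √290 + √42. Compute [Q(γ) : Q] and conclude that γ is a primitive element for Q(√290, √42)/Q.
[Q(γ) : Q] = 4 (equivalently, Q(γ) = Q(√290, √42))

Obviously Q(γ) ⊆ Q(√290, √42), and [Q(√290, √42):Q] = 4 (since 290, 42 are distinct squarefree integers > 1 with 12180 not a perfect square). To show equality we compute the minimal polynomial of γ. From γ = √290 + √42: γ^2 = 290 + 2√(12180) + 42 = 332 + 2√(12180), so γ^2 - 332 = 2√(12180); squaring, (γ^2 - 332)^2 = 4·12180, i.e. γ^4 - 664γ^2 + 110224 - 48720 = 0, i.e. γ^4 - 664γ^2 + 61504 = 0. So γ is a root of x^4 - 664x^2 + 61504. This polynomial is irreducible over Q: it has no rational root (each ±√290 ± √42 is irrational), and any factorization into two quadratics over Q would force √(12180) ∈ Q (pairing opposite roots) or √290, √42 ∈ Q (other pairings), all impossible. Hence [Q(γ):Q] = 4 = [Q(√290, √42):Q], so Q(γ) = Q(√290, √42).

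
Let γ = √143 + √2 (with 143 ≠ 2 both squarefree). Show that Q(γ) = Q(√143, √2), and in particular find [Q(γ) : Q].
[Q(γ) : Q] = 4 (equivalently, Q(γ) = Q(√143, √2))

Obviously Q(γ) ⊆ Q(√143, √2), and [Q(√143, √2):Q] = 4 (since 143, 2 are distinct squarefree integers > 1 with 286 not a perfect square). To show equality we compute the minimal polynomial of γ. From γ = √143 + √2: γ^2 = 143 + 2√(286) + 2 = 145 + 2√(286), so γ^2 - 145 = 2√(286); squaring, (γ^2 - 145)^2 = 4·286, i.e. γ^4 - 290γ^2 + 21025 - 1144 = 0, i.e. γ^4 - 290γ^2 + 19881 = 0. So γ is a root of x^4 - 290x^2 + 19881. This polynomial is irreducible over Q: it has no rational root (each ±√143 ± √2 is irrational), and any factorization into two quadratics over Q would force √(286) ∈ Q (pairing opposite roots) or √143, √2 ∈ Q (other pairings), all impossible. Hence [Q(γ):Q] = 4 = [Q(√143, √2):Q], so Q(γ) = Q(√143, √2).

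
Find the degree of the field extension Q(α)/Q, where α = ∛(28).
[Q(α):Q] = 3

The minimal polynomial of α is x^3 - 28, irreducible over Q since 28 is not a perfect cube (so x^3 - 28 has no rational root). Hence [Q(α):Q] = deg(m_α) = 3.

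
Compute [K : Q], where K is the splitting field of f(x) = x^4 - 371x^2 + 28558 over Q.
[K : Q] = 4

Solving the quadratic in x^2: x^2 = (371 ± √(371^2 - 4·28558))/2 = (371 ± √23409)/2 = (371 ± 153)/2, giving x^2 = 109 or x^2 = 262. So f(x) = (x^2 - 109)(x^2 - 262) and the roots of f are ±√109, ±√262. Hence the splitting field is K = Q(√109, √262). Since 109 and 262 are distinct squarefree integers > 1, their product 28558 is not a perfect square, so √262 ∉ Q(√109). By the tower law [K:Q] = [Q(√109,√262):Q(√109)] · [Q(√109):Q] = 2 · 2 = 4.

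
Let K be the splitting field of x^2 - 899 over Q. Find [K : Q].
[K : Q] = 2

f(x) = x^2 - 899 factors as (x - √899)(x + √899). The splitting field is K = Q(√899). Since 899 is squarefree and > 1, it is not a perfect square, so x^2 - 899 is irreducible over Q and [Q(√899) : Q] = 2. Hence [K : Q] = 2.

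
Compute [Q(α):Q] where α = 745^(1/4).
[Q(α):Q] = 4

α is a root of x^4 - 745. By Eisenstein's criterion at the prime p = 5 (which divides the constant term 745 but p^2 = 25 does not, since 745 is squarefree), x^4 - 745 is irreducible over Q. Hence [Q(α):Q] = 4.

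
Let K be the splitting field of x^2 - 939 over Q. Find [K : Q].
[K : Q] = 2

f(x) = x^2 - 939 factors as (x - √939)(x + √939). The splitting field is K = Q(√939). Since 939 is squarefree and > 1, it is not a perfect square, so x^2 - 939 is irreducible over Q and [Q(√939) : Q] = 2. Hence [K : Q] = 2.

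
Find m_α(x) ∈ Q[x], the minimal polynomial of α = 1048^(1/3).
m_α(x) = x^3 - 1048

α satisfies α^3 = 1048, so x^3 - 1048 annihilates α. By the rational root test, a rational root p/q (in lowest terms) of x^3 - 1048 would satisfy p^3 = 1048 q^3, forcing q = 1 and p^3 = 1048; but 1048 is not a perfect cube, contradiction. A monic cubic over Q with no rational root is irreducible (any nontrivial factorization would include a linear factor). Hence x^3 - 1048 is the minimal polynomial of α, and in particular [Q(α):Q] = 3.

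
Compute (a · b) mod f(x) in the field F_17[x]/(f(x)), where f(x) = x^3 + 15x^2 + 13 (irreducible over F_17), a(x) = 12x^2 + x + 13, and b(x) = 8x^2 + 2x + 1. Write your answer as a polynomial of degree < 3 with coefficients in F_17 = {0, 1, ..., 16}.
a · b ≡ 5x^2 + 3x + 8 (mod f(x))

Multiply in F_17[x]: a(x)·b(x) = (12x^2 + x + 13)·(8x^2 + 2x + 1) = 11x^4 + 15x^3 + 16x^2 + 10x + 13. This has degree ≥ 3, so divide by f(x) over F_17: 11x^4 + 15x^3 + 16x^2 + 10x + 13 = (11x + 3)·(x^3 + 15x^2 + 13) + (5x^2 + 3x + 8). Hence a·b ≡ 5x^2 + 3x + 8 (mod f). (F_17[x]/(f) is a field with 17^3 = 4913 elements since f is irreducible of degree 3.)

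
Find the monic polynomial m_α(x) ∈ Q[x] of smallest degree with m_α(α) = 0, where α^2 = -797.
m_α(x) = x^2 + 797

α satisfies α^2 + 797 = 0, so x^2 + 797 annihilates α. Since d = -797 is squarefree and ≠ 1, it is not a perfect square in Q, so x^2 + 797 has no rational root and is therefore irreducible over Q (a degree-2 polynomial over a field is irreducible iff it has no root). Hence m_α(x) = x^2 + 797.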